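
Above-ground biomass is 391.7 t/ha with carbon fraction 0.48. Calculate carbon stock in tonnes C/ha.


Formula: Carbon Stock = Biomass * Carbon Fraction
C = 391.7 t/ha * 0.48
C = 188.0 t C/ha

188.0


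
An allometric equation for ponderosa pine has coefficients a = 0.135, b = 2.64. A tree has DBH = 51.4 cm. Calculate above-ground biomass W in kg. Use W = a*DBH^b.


Formula: W = a * DBH^b  (allometric power law)
DBH^b = 51.4^2.64 = 32880.8196
W = 0.135 * 32880.8196 = 4438.9 kg

4438.9


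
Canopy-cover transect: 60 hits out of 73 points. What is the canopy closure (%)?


Formula: Canopy closure = covered points / total points * 100
Closure = 60 / 73 * 100
Closure = 0.8219 * 100 = 82.2%

82.2


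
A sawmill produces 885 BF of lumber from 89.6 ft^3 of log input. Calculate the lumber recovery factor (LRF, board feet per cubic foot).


Formula: LRF = Lumber Output (BF) / Log Input (ft^3)
LRF = 885 BF / 89.6 ft^3
LRF = 9.88 BF/ft^3

9.88


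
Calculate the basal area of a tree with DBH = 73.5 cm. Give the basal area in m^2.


Formula: BA = pi * (DBH/2)^2 / 10000  (cm^2 to m^2)
Radius = DBH/2 = 73.5/2 = 36.75 cm
BA = pi * 36.75^2 / 10000
   = 4242.9172 cm^2 / 10000
   = 0.4243 m^2

0.4243


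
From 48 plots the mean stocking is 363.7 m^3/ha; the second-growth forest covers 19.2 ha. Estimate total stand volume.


Formula: Total Volume = Mean Volume per ha * Total Area
Total Volume = 363.7 m^3/ha * 19.2 ha
Total Volume = 6983 m^3

6983


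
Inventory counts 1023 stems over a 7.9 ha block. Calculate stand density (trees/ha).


Formula: Stand Density = N_trees / Area_ha
Density = 1023 trees / 7.9 ha
Density = 129 trees/ha

129


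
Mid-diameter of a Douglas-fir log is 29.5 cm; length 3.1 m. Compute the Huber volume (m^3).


Huber: V = Am * L,  Am = pi*(Dm/200)^2
Am = pi*(29.5/200)^2 = 0.068349 m^2
V = 0.068349*3.1 = 0.2119 m^3

0.2119


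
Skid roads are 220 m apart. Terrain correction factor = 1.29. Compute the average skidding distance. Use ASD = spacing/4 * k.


Formula: ASD = (spacing / 4) * correction
Uncorrected distance = spacing / 4 = 220 / 4 = 55 m
ASD = 55 * 1.29 = 71 m

71


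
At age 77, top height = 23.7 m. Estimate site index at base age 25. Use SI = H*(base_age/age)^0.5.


Formula: SI = H_dom * (base_age / age)^0.5
Age ratio = 25 / 77 = 0.32468
sqrt(age_ratio) = 0.5698
SI = 23.7 * 0.5698 = 13.5 m

13.5


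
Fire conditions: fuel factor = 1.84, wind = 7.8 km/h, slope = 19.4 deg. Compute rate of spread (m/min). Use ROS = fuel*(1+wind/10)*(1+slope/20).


Formula: ROS = fuel * (1 + wind/10) * (1 + slope/20)
Wind factor = 1 + 7.8/10 = 1.78
Slope factor = 1 + 19.4/20 = 1.97
ROS = 1.84 * 1.78 * 1.97 = 6.45 m/min

6.45


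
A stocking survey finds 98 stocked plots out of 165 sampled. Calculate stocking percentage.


Formula: Stocking % = stocked plots / total plots * 100
Stocking = 98 / 165 * 100
Stocking = 0.5939 * 100 = 59.4%

59.4


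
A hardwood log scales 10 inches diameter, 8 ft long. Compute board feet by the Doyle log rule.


Doyle: BF = (D - 4)^2 * L / 16
Adjusted diameter = 10 - 4 = 6 in
(D-4)^2 = 6^2 = 36
BF = 36 * 8 / 16 = 18 BF

18


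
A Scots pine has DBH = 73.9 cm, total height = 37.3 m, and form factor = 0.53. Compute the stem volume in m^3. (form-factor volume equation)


Formula: V = pi * (DBH/200)^2 * H * ff
Radius = DBH/200 = 73.9/200 = 0.3695 m
Radius^2 = 0.3695^2 = 0.13653025 m^2
V = pi * 0.13653025 * 37.3 * 0.53
V = 8.479 m^3

8.479


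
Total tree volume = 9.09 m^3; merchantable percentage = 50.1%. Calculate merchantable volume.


Formula: MV = V_total * (merchantable_pct / 100)
Merchantable fraction = 50.1% / 100 = 0.501
MV = 9.09 m^3 * 0.501 = 4.554 m^3

4.554


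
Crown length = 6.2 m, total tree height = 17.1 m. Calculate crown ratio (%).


Formula: Crown Ratio = (Crown Length / Total Height) * 100
CR = (6.2 m / 17.1 m) * 100
CR = 0.3626 * 100 = 36.3%

36.3


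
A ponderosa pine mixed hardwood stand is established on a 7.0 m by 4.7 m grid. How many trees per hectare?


Formula: TPH = 10000 m^2/ha / (spacing_x * spacing_y)
Area per tree = 7.0 m * 4.7 m = 32.9 m^2
TPH = 10000 / 32.9 = 304 trees/ha

304


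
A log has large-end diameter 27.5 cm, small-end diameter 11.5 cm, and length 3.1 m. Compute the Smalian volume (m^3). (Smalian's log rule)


Smalian: V = (A1 + A2)/2 * L,  A = pi*(D/200)^2
A1 = pi*(27.5/200)^2 = 0.059396 m^2
A2 = pi*(11.5/200)^2 = 0.010387 m^2
V = (0.059396+0.010387)/2*3.1 = 0.1082 m^3

0.1082


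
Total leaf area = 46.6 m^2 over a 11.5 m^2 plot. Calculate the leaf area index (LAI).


Formula: LAI = total leaf area / ground area  (dimensionless)
LAI = 46.6 m^2 / 11.5 m^2
LAI = 4.05

4.05


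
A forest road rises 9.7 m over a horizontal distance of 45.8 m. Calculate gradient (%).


Formula: Gradient = rise / run * 100
Gradient = 9.7 / 45.8 * 100 = 21.2%

21.2


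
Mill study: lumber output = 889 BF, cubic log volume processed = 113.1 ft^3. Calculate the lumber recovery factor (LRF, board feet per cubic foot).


Formula: LRF = Lumber Output (BF) / Log Input (ft^3)
LRF = 889 BF / 113.1 ft^3
LRF = 7.86 BF/ft^3

7.86


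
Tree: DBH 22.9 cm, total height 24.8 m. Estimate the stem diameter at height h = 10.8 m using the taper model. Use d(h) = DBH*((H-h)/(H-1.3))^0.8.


Taper: d(h) = DBH * ((H - h) / (H - 1.3))^0.8
Numerator = H - h = 24.8 - 10.8 = 14.0 m
Denominator = H - 1.3 = 24.8 - 1.3 = 23.5 m
Ratio = 14.0 / 23.5 = 0.59574
d = 22.9 * 0.59574^0.8 = 15.1 cm

15.1


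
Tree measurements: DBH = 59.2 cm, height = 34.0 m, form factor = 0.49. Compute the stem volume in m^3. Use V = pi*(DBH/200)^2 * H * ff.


Formula: V = pi * (DBH/200)^2 * H * ff
Radius = DBH/200 = 59.2/200 = 0.296 m
Radius^2 = 0.296^2 = 0.087616 m^2
V = pi * 0.087616 * 34.0 * 0.49
V = 4.586 m^3

4.586


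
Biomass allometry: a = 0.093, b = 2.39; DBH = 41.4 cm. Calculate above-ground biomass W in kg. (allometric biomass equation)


Formula: W = a * DBH^b  (allometric power law)
DBH^b = 41.4^2.39 = 7322.0184
W = 0.093 * 7322.0184 = 680.9 kg

680.9


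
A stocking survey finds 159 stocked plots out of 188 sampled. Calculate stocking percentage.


Formula: Stocking % = stocked plots / total plots * 100
Stocking = 159 / 188 * 100
Stocking = 0.8457 * 100 = 84.6%

84.6


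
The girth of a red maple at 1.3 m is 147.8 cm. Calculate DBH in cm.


Formula: DBH = C / pi
DBH = 147.8 / pi
pi = 3.14159...
DBH = 47.0 cm

47.0


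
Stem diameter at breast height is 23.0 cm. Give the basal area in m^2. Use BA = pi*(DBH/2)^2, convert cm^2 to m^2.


Formula: BA = pi * (DBH/2)^2 / 10000  (cm^2 to m^2)
Radius = DBH/2 = 23.0/2 = 11.5 cm
BA = pi * 11.5^2 / 10000
   = 415.4756 cm^2 / 10000
   = 0.0415 m^2

0.0415


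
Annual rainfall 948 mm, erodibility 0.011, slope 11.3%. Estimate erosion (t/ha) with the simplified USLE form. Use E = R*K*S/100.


Formula: E = R * K * S / 100  (simplified USLE)
R * K = 948 * 0.011 = 10.428
E = 10.428 * 11.3 / 100 = 1.18 t/ha

1.18


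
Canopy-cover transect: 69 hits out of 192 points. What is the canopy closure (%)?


Formula: Canopy closure = covered points / total points * 100
Closure = 69 / 192 * 100
Closure = 0.3594 * 100 = 35.9%

35.9


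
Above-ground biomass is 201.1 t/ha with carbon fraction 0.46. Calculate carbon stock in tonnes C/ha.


Formula: Carbon Stock = Biomass * Carbon Fraction
C = 201.1 t/ha * 0.46
C = 92.5 t C/ha

92.5


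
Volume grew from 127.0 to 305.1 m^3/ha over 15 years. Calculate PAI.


Formula: PAI = (V_T2 - V_T1) / (T2 - T1)
Volume increment = 305.1 - 127.0 = 178.1 m^3/ha
PAI = 178.1 / 15 = 11.87 m^3/ha/year

11.87


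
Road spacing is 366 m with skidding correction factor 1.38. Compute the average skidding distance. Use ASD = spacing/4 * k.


Formula: ASD = (spacing / 4) * correction
Uncorrected distance = spacing / 4 = 366 / 4 = 91.5 m
ASD = 91.5 * 1.38 = 126 m

126


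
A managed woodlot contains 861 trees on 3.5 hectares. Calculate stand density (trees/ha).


Formula: Stand Density = N_trees / Area_ha
Density = 861 trees / 3.5 ha
Density = 246 trees/ha

246


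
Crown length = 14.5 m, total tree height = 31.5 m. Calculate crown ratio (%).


Formula: Crown Ratio = (Crown Length / Total Height) * 100
CR = (14.5 m / 31.5 m) * 100
CR = 0.4603 * 100 = 46.0%

46.0


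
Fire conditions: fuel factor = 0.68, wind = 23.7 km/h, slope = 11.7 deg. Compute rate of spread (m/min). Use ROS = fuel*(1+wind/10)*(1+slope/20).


Formula: ROS = fuel * (1 + wind/10) * (1 + slope/20)
Wind factor = 1 + 23.7/10 = 3.37
Slope factor = 1 + 11.7/20 = 1.585
ROS = 0.68 * 3.37 * 1.585 = 3.63 m/min

3.63


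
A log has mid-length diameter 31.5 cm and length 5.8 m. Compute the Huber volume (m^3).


Huber: V = Am * L,  Am = pi*(Dm/200)^2
Am = pi*(31.5/200)^2 = 0.077931 m^2
V = 0.077931*5.8 = 0.452 m^3

0.452


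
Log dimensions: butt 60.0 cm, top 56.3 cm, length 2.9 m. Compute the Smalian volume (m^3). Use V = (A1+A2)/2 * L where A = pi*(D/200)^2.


Smalian: V = (A1 + A2)/2 * L,  A = pi*(D/200)^2
A1 = pi*(60.0/200)^2 = 0.282743 m^2
A2 = pi*(56.3/200)^2 = 0.248947 m^2
V = (0.282743+0.248947)/2*2.9 = 0.771 m^3

0.771


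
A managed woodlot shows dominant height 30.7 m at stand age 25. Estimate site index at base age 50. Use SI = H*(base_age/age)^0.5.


Formula: SI = H_dom * (base_age / age)^0.5
Age ratio = 50 / 25 = 2.0
sqrt(age_ratio) = 1.41421
SI = 30.7 * 1.41421 = 43.4 m

43.4


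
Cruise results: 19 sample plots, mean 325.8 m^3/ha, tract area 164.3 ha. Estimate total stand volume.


Formula: Total Volume = Mean Volume per ha * Total Area
Total Volume = 325.8 m^3/ha * 164.3 ha
Total Volume = 53529 m^3

53529


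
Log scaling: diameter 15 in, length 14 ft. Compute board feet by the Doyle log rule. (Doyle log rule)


Doyle: BF = (D - 4)^2 * L / 16
Adjusted diameter = 15 - 4 = 11 in
(D-4)^2 = 11^2 = 121
BF = 121 * 14 / 16 = 106 BF

106


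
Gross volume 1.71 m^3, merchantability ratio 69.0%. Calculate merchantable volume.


Formula: MV = V_total * (merchantable_pct / 100)
Merchantable fraction = 69.0% / 100 = 0.69
MV = 1.71 m^3 * 0.69 = 1.18 m^3

1.18


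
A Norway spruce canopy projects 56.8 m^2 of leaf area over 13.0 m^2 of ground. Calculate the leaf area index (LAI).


Formula: LAI = total leaf area / ground area  (dimensionless)
LAI = 56.8 m^2 / 13.0 m^2
LAI = 4.37

4.37


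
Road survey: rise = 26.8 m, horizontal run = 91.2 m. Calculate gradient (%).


Formula: Gradient = rise / run * 100
Gradient = 26.8 / 91.2 * 100 = 29.4%

29.4


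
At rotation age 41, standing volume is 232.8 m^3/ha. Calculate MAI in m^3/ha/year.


Formula: MAI = Total Volume / Stand Age
MAI = 232.8 m^3/ha / 41 years
MAI = 5.68 m^3/ha/year

5.68


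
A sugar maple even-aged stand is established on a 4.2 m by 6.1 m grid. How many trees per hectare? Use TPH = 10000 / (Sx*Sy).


Formula: TPH = 10000 m^2/ha / (spacing_x * spacing_y)
Area per tree = 4.2 m * 6.1 m = 25.62 m^2
TPH = 10000 / 25.62 = 390 trees/ha

390


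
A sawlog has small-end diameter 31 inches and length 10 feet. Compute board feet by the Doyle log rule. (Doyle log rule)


Doyle: BF = (D - 4)^2 * L / 16
Adjusted diameter = 31 - 4 = 27 in
(D-4)^2 = 27^2 = 729
BF = 729 * 10 / 16 = 456 BF

456


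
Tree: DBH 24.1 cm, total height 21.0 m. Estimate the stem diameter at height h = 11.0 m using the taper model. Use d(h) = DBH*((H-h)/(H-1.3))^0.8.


Taper: d(h) = DBH * ((H - h) / (H - 1.3))^0.8
Numerator = H - h = 21.0 - 11.0 = 10.0 m
Denominator = H - 1.3 = 21.0 - 1.3 = 19.7 m
Ratio = 10.0 / 19.7 = 0.50761
d = 24.1 * 0.50761^0.8 = 14.0 cm

14.0


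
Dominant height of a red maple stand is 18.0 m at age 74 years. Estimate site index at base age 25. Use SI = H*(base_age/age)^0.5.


Formula: SI = H_dom * (base_age / age)^0.5
Age ratio = 25 / 74 = 0.33784
sqrt(age_ratio) = 0.58124
SI = 18.0 * 0.58124 = 10.5 m

10.5


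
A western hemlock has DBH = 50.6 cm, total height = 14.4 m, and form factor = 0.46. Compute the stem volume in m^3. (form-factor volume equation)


Formula: V = pi * (DBH/200)^2 * H * ff
Radius = DBH/200 = 50.6/200 = 0.253 m
Radius^2 = 0.253^2 = 0.064009 m^2
V = pi * 0.064009 * 14.4 * 0.46
V = 1.332 m^3

1.332


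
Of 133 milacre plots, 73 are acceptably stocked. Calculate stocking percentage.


Formula: Stocking % = stocked plots / total plots * 100
Stocking = 73 / 133 * 100
Stocking = 0.5489 * 100 = 54.9%

54.9


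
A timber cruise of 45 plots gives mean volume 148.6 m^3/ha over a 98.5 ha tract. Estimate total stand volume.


Formula: Total Volume = Mean Volume per ha * Total Area
Total Volume = 148.6 m^3/ha * 98.5 ha
Total Volume = 14637 m^3

14637


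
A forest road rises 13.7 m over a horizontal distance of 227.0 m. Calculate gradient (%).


Formula: Gradient = rise / run * 100
Gradient = 13.7 / 227.0 * 100 = 6.0%

6.0


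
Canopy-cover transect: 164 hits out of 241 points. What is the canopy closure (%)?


Formula: Canopy closure = covered points / total points * 100
Closure = 164 / 241 * 100
Closure = 0.6805 * 100 = 68.0%

68.0


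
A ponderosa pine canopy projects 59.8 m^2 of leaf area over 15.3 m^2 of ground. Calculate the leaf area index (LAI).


Formula: LAI = total leaf area / ground area  (dimensionless)
LAI = 59.8 m^2 / 15.3 m^2
LAI = 3.91

3.91


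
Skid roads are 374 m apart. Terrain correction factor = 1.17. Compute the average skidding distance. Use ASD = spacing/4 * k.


Formula: ASD = (spacing / 4) * correction
Uncorrected distance = spacing / 4 = 374 / 4 = 93.5 m
ASD = 93.5 * 1.17 = 109 m

109


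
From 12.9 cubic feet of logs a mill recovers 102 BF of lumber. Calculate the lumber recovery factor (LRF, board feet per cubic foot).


Formula: LRF = Lumber Output (BF) / Log Input (ft^3)
LRF = 102 BF / 12.9 ft^3
LRF = 7.91 BF/ft^3

7.91


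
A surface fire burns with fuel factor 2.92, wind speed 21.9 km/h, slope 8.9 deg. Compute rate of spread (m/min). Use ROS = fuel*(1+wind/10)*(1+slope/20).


Formula: ROS = fuel * (1 + wind/10) * (1 + slope/20)
Wind factor = 1 + 21.9/10 = 3.19
Slope factor = 1 + 8.9/20 = 1.445
ROS = 2.92 * 3.19 * 1.445 = 13.46 m/min

13.46


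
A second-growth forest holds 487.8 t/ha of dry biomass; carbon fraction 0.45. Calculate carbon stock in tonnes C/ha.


Formula: Carbon Stock = Biomass * Carbon Fraction
C = 487.8 t/ha * 0.45
C = 219.5 t C/ha

219.5


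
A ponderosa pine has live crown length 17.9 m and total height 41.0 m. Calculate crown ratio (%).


Formula: Crown Ratio = (Crown Length / Total Height) * 100
CR = (17.9 m / 41.0 m) * 100
CR = 0.4366 * 100 = 43.7%

43.7


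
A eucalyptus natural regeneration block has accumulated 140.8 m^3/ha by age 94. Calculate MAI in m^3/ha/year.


Formula: MAI = Total Volume / Stand Age
MAI = 140.8 m^3/ha / 94 years
MAI = 1.5 m^3/ha/year

1.5


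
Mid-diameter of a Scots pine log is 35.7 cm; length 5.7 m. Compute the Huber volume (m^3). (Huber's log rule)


Huber: V = Am * L,  Am = pi*(Dm/200)^2
Am = pi*(35.7/200)^2 = 0.100098 m^2
V = 0.100098*5.7 = 0.5706 m^3

0.5706


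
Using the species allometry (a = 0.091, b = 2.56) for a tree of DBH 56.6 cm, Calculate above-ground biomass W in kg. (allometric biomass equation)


Formula: W = a * DBH^b  (allometric power law)
DBH^b = 56.6^2.56 = 30705.068
W = 0.091 * 30705.068 = 2794.2 kg

2794.2


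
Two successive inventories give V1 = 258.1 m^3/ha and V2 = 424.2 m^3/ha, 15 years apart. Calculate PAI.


Formula: PAI = (V_T2 - V_T1) / (T2 - T1)
Volume increment = 424.2 - 258.1 = 166.1 m^3/ha
PAI = 166.1 / 15 = 11.07 m^3/ha/year

11.07


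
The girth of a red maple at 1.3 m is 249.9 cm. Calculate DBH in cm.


Formula: DBH = C / pi
DBH = 249.9 / pi
pi = 3.14159...
DBH = 79.5 cm

79.5


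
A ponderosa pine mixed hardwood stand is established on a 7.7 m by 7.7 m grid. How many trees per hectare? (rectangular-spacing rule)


Formula: TPH = 10000 m^2/ha / (spacing_x * spacing_y)
Area per tree = 7.7 m * 7.7 m = 59.29 m^2
TPH = 10000 / 59.29 = 169 trees/ha

169


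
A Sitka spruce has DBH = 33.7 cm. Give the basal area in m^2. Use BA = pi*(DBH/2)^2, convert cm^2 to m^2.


Formula: BA = pi * (DBH/2)^2 / 10000  (cm^2 to m^2)
Radius = DBH/2 = 33.7/2 = 16.85 cm
BA = pi * 16.85^2 / 10000
   = 891.9688 cm^2 / 10000
   = 0.0892 m^2

0.0892


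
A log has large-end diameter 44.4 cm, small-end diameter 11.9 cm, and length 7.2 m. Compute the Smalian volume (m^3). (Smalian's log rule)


Smalian: V = (A1 + A2)/2 * L,  A = pi*(D/200)^2
A1 = pi*(44.4/200)^2 = 0.15483 m^2
A2 = pi*(11.9/200)^2 = 0.011122 m^2
V = (0.15483+0.011122)/2*7.2 = 0.5974 m^3

0.5974


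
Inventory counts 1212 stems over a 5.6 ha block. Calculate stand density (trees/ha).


Formula: Stand Density = N_trees / Area_ha
Density = 1212 trees / 5.6 ha
Density = 216 trees/ha

216


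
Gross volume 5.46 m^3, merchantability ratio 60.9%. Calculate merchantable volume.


Formula: MV = V_total * (merchantable_pct / 100)
Merchantable fraction = 60.9% / 100 = 0.609
MV = 5.46 m^3 * 0.609 = 3.325 m^3

3.325


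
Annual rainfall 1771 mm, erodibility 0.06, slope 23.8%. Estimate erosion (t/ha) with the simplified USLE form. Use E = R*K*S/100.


Formula: E = R * K * S / 100  (simplified USLE)
R * K = 1771 * 0.06 = 106.26
E = 106.26 * 23.8 / 100 = 25.29 t/ha

25.29


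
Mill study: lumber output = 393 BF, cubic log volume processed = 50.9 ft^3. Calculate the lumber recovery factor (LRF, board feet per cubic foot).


Formula: LRF = Lumber Output (BF) / Log Input (ft^3)
LRF = 393 BF / 50.9 ft^3
LRF = 7.72 BF/ft^3

7.72


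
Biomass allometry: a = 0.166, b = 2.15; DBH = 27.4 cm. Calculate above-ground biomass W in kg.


Formula: W = a * DBH^b  (allometric power law)
DBH^b = 27.4^2.15 = 1233.5697
W = 0.166 * 1233.5697 = 204.8 kg

204.8


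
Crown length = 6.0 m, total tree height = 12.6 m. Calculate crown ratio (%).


Formula: Crown Ratio = (Crown Length / Total Height) * 100
CR = (6.0 m / 12.6 m) * 100
CR = 0.4762 * 100 = 47.6%

47.6


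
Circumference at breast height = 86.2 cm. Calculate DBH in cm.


Formula: DBH = C / pi
DBH = 86.2 / pi
pi = 3.14159...
DBH = 27.4 cm

27.4


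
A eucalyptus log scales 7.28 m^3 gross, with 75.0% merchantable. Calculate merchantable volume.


Formula: MV = V_total * (merchantable_pct / 100)
Merchantable fraction = 75.0% / 100 = 0.75
MV = 7.28 m^3 * 0.75 = 5.46 m^3

5.46


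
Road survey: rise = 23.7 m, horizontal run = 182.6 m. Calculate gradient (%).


Formula: Gradient = rise / run * 100
Gradient = 23.7 / 182.6 * 100 = 13.0%

13.0


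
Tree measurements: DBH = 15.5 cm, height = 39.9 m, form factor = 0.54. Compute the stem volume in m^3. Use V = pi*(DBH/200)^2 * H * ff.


Formula: V = pi * (DBH/200)^2 * H * ff
Radius = DBH/200 = 15.5/200 = 0.0775 m
Radius^2 = 0.0775^2 = 0.00600625 m^2
V = pi * 0.00600625 * 39.9 * 0.54
V = 0.407 m^3

0.407


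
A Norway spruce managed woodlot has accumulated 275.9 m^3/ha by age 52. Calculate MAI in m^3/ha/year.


Formula: MAI = Total Volume / Stand Age
MAI = 275.9 m^3/ha / 52 years
MAI = 5.31 m^3/ha/year

5.31


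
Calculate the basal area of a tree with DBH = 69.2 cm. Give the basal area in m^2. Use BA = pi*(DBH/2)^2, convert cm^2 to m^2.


Formula: BA = pi * (DBH/2)^2 / 10000  (cm^2 to m^2)
Radius = DBH/2 = 69.2/2 = 34.6 cm
BA = pi * 34.6^2 / 10000
   = 3760.9891 cm^2 / 10000
   = 0.3761 m^2

0.3761


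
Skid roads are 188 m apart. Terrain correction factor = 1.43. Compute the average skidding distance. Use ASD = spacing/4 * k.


Formula: ASD = (spacing / 4) * correction
Uncorrected distance = spacing / 4 = 188 / 4 = 47 m
ASD = 47 * 1.43 = 67 m

67


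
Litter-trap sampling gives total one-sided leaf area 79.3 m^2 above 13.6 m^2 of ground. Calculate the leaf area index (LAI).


Formula: LAI = total leaf area / ground area  (dimensionless)
LAI = 79.3 m^2 / 13.6 m^2
LAI = 5.83

5.83


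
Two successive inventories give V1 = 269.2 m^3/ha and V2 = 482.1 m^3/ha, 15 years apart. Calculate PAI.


Formula: PAI = (V_T2 - V_T1) / (T2 - T1)
Volume increment = 482.1 - 269.2 = 212.9 m^3/ha
PAI = 212.9 / 15 = 14.19 m^3/ha/year

14.19


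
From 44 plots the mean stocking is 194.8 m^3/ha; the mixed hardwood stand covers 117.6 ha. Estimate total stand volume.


Formula: Total Volume = Mean Volume per ha * Total Area
Total Volume = 194.8 m^3/ha * 117.6 ha
Total Volume = 22908 m^3

22908


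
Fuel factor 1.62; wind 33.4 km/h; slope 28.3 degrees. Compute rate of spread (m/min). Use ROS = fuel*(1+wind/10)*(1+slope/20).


Formula: ROS = fuel * (1 + wind/10) * (1 + slope/20)
Wind factor = 1 + 33.4/10 = 4.34
Slope factor = 1 + 28.3/20 = 2.415
ROS = 1.62 * 4.34 * 2.415 = 16.98 m/min

16.98


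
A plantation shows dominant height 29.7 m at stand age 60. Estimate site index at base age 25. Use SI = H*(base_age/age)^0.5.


Formula: SI = H_dom * (base_age / age)^0.5
Age ratio = 25 / 60 = 0.41667
sqrt(age_ratio) = 0.6455
SI = 29.7 * 0.6455 = 19.2 m

19.2


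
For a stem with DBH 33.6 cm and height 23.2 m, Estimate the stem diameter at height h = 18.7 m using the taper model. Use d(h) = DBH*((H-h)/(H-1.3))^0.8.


Taper: d(h) = DBH * ((H - h) / (H - 1.3))^0.8
Numerator = H - h = 23.2 - 18.7 = 4.5 m
Denominator = H - 1.3 = 23.2 - 1.3 = 21.9 m
Ratio = 4.5 / 21.9 = 0.20548
d = 33.6 * 0.20548^0.8 = 9.5 cm

9.5


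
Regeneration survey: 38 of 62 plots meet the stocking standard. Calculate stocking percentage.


Formula: Stocking % = stocked plots / total plots * 100
Stocking = 38 / 62 * 100
Stocking = 0.6129 * 100 = 61.3%

61.3


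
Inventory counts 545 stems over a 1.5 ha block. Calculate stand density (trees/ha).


Formula: Stand Density = N_trees / Area_ha
Density = 545 trees / 1.5 ha
Density = 363 trees/ha

363


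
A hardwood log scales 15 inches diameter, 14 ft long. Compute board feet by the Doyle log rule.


Doyle: BF = (D - 4)^2 * L / 16
Adjusted diameter = 15 - 4 = 11 in
(D-4)^2 = 11^2 = 121
BF = 121 * 14 / 16 = 106 BF

106


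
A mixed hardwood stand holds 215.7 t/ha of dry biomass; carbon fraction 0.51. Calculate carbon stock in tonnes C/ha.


Formula: Carbon Stock = Biomass * Carbon Fraction
C = 215.7 t/ha * 0.51
C = 110.0 t C/ha

110.0


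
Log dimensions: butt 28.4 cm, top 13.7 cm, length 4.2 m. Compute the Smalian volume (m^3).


Smalian: V = (A1 + A2)/2 * L,  A = pi*(D/200)^2
A1 = pi*(28.4/200)^2 = 0.063347 m^2
A2 = pi*(13.7/200)^2 = 0.014741 m^2
V = (0.063347+0.014741)/2*4.2 = 0.164 m^3

0.164


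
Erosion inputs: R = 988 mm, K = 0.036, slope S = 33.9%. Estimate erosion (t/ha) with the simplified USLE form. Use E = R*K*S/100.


Formula: E = R * K * S / 100  (simplified USLE)
R * K = 988 * 0.036 = 35.568
E = 35.568 * 33.9 / 100 = 12.06 t/ha

12.06


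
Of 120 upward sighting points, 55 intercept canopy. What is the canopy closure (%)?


Formula: Canopy closure = covered points / total points * 100
Closure = 55 / 120 * 100
Closure = 0.4583 * 100 = 45.8%

45.8


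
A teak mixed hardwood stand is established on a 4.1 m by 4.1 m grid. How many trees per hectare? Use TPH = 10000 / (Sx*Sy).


Formula: TPH = 10000 m^2/ha / (spacing_x * spacing_y)
Area per tree = 4.1 m * 4.1 m = 16.81 m^2
TPH = 10000 / 16.81 = 595 trees/ha

595


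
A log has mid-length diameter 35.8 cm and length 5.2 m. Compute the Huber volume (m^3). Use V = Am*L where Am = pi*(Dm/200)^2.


Huber: V = Am * L,  Am = pi*(Dm/200)^2
Am = pi*(35.8/200)^2 = 0.10066 m^2
V = 0.10066*5.2 = 0.5234 m^3

0.5234


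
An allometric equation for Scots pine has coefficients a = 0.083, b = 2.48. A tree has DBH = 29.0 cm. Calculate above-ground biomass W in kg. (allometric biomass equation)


Formula: W = a * DBH^b  (allometric power law)
DBH^b = 29.0^2.48 = 4233.9628
W = 0.083 * 4233.9628 = 351.4 kg

351.4


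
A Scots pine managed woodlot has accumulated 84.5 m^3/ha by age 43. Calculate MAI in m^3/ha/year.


Formula: MAI = Total Volume / Stand Age
MAI = 84.5 m^3/ha / 43 years
MAI = 1.97 m^3/ha/year

1.97


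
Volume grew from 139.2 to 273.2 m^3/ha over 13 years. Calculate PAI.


Formula: PAI = (V_T2 - V_T1) / (T2 - T1)
Volume increment = 273.2 - 139.2 = 134.0 m^3/ha
PAI = 134.0 / 13 = 10.31 m^3/ha/year

10.31


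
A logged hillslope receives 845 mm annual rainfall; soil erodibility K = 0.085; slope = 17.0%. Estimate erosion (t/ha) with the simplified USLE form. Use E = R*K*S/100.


Formula: E = R * K * S / 100  (simplified USLE)
R * K = 845 * 0.085 = 71.825
E = 71.825 * 17.0 / 100 = 12.21 t/ha

12.21


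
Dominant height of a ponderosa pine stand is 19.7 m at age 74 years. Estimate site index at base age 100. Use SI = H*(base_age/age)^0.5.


Formula: SI = H_dom * (base_age / age)^0.5
Age ratio = 100 / 74 = 1.35135
sqrt(age_ratio) = 1.16248
SI = 19.7 * 1.16248 = 22.9 m

22.9


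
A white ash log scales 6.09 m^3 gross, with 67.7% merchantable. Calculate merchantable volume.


Formula: MV = V_total * (merchantable_pct / 100)
Merchantable fraction = 67.7% / 100 = 0.677
MV = 6.09 m^3 * 0.677 = 4.123 m^3

4.123


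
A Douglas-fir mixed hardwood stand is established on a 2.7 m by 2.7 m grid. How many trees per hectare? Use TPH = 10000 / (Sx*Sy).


Formula: TPH = 10000 m^2/ha / (spacing_x * spacing_y)
Area per tree = 2.7 m * 2.7 m = 7.29 m^2
TPH = 10000 / 7.29 = 1372 trees/ha

1372


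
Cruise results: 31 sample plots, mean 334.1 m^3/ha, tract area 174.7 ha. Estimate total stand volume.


Formula: Total Volume = Mean Volume per ha * Total Area
Total Volume = 334.1 m^3/ha * 174.7 ha
Total Volume = 58367 m^3

58367


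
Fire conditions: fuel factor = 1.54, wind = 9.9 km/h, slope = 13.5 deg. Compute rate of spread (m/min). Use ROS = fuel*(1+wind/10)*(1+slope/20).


Formula: ROS = fuel * (1 + wind/10) * (1 + slope/20)
Wind factor = 1 + 9.9/10 = 1.99
Slope factor = 1 + 13.5/20 = 1.675
ROS = 1.54 * 1.99 * 1.675 = 5.13 m/min

5.13


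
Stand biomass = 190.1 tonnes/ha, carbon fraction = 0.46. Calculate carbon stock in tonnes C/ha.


Formula: Carbon Stock = Biomass * Carbon Fraction
C = 190.1 t/ha * 0.46
C = 87.4 t C/ha

87.4


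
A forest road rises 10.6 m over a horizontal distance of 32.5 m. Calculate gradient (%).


Formula: Gradient = rise / run * 100
Gradient = 10.6 / 32.5 * 100 = 32.6%

32.6


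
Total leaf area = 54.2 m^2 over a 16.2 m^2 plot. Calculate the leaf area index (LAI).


Formula: LAI = total leaf area / ground area  (dimensionless)
LAI = 54.2 m^2 / 16.2 m^2
LAI = 3.35

3.35


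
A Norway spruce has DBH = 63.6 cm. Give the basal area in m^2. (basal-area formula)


Formula: BA = pi * (DBH/2)^2 / 10000  (cm^2 to m^2)
Radius = DBH/2 = 63.6/2 = 31.8 cm
BA = pi * 31.8^2 / 10000
   = 3176.9042 cm^2 / 10000
   = 0.3177 m^2

0.3177


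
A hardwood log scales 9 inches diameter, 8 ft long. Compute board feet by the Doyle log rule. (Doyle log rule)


Doyle: BF = (D - 4)^2 * L / 16
Adjusted diameter = 9 - 4 = 5 in
(D-4)^2 = 5^2 = 25
BF = 25 * 8 / 16 = 13 BF

13


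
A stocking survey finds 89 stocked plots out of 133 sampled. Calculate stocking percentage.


Formula: Stocking % = stocked plots / total plots * 100
Stocking = 89 / 133 * 100
Stocking = 0.6692 * 100 = 66.9%

66.9


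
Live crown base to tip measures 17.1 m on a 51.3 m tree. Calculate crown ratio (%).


Formula: Crown Ratio = (Crown Length / Total Height) * 100
CR = (17.1 m / 51.3 m) * 100
CR = 0.3333 * 100 = 33.3%

33.3


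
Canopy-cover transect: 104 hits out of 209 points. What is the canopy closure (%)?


Formula: Canopy closure = covered points / total points * 100
Closure = 104 / 209 * 100
Closure = 0.4976 * 100 = 49.8%

49.8


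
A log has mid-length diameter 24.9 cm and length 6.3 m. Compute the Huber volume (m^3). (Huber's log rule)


Huber: V = Am * L,  Am = pi*(Dm/200)^2
Am = pi*(24.9/200)^2 = 0.048695 m^2
V = 0.048695*6.3 = 0.3068 m^3

0.3068


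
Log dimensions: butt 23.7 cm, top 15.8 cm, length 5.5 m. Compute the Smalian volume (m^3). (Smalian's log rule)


Smalian: V = (A1 + A2)/2 * L,  A = pi*(D/200)^2
A1 = pi*(23.7/200)^2 = 0.044115 m^2
A2 = pi*(15.8/200)^2 = 0.019607 m^2
V = (0.044115+0.019607)/2*5.5 = 0.1752 m^3

0.1752


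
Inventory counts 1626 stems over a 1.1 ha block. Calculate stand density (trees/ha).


Formula: Stand Density = N_trees / Area_ha
Density = 1626 trees / 1.1 ha
Density = 1478 trees/ha

1478


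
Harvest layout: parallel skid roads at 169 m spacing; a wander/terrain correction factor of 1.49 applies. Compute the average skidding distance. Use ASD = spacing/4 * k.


Formula: ASD = (spacing / 4) * correction
Uncorrected distance = spacing / 4 = 169 / 4 = 42.25 m
ASD = 42.25 * 1.49 = 63 m

63


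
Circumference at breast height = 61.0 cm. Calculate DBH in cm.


Formula: DBH = C / pi
DBH = 61.0 / pi
pi = 3.14159...
DBH = 19.4 cm

19.4


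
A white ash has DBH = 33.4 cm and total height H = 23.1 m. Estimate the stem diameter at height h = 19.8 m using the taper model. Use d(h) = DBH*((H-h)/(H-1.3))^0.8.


Taper: d(h) = DBH * ((H - h) / (H - 1.3))^0.8
Numerator = H - h = 23.1 - 19.8 = 3.3 m
Denominator = H - 1.3 = 23.1 - 1.3 = 21.8 m
Ratio = 3.3 / 21.8 = 0.15138
d = 33.4 * 0.15138^0.8 = 7.4 cm

7.4


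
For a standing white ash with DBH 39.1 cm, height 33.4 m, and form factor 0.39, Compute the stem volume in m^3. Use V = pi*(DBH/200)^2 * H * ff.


Formula: V = pi * (DBH/200)^2 * H * ff
Radius = DBH/200 = 39.1/200 = 0.1955 m
Radius^2 = 0.1955^2 = 0.03822025 m^2
V = pi * 0.03822025 * 33.4 * 0.39
V = 1.564 m^3

1.564


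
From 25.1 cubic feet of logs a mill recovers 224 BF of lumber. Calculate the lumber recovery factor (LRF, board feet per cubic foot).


Formula: LRF = Lumber Output (BF) / Log Input (ft^3)
LRF = 224 BF / 25.1 ft^3
LRF = 8.92 BF/ft^3

8.92


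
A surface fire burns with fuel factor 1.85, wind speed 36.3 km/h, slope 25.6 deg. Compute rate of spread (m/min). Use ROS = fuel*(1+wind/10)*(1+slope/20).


Formula: ROS = fuel * (1 + wind/10) * (1 + slope/20)
Wind factor = 1 + 36.3/10 = 4.63
Slope factor = 1 + 25.6/20 = 2.28
ROS = 1.85 * 4.63 * 2.28 = 19.53 m/min

19.53


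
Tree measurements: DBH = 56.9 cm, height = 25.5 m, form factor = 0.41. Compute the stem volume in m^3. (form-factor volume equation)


Formula: V = pi * (DBH/200)^2 * H * ff
Radius = DBH/200 = 56.9/200 = 0.2845 m
Radius^2 = 0.2845^2 = 0.08094025 m^2
V = pi * 0.08094025 * 25.5 * 0.41
V = 2.659 m^3

2.659


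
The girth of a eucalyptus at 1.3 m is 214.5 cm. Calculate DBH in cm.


Formula: DBH = C / pi
DBH = 214.5 / pi
pi = 3.14159...
DBH = 68.3 cm

68.3


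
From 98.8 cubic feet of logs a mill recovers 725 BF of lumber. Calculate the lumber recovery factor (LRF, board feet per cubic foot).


Formula: LRF = Lumber Output (BF) / Log Input (ft^3)
LRF = 725 BF / 98.8 ft^3
LRF = 7.34 BF/ft^3

7.34


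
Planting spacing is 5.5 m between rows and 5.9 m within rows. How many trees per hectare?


Formula: TPH = 10000 m^2/ha / (spacing_x * spacing_y)
Area per tree = 5.5 m * 5.9 m = 32.45 m^2
TPH = 10000 / 32.45 = 308 trees/ha

308


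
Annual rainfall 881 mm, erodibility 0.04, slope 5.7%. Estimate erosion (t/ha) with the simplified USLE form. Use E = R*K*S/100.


Formula: E = R * K * S / 100  (simplified USLE)
R * K = 881 * 0.04 = 35.24
E = 35.24 * 5.7 / 100 = 2.01 t/ha

2.01


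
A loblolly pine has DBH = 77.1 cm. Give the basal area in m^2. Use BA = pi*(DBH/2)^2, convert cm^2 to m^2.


Formula: BA = pi * (DBH/2)^2 / 10000  (cm^2 to m^2)
Radius = DBH/2 = 77.1/2 = 38.55 cm
BA = pi * 38.55^2 / 10000
   = 4668.7287 cm^2 / 10000
   = 0.4669 m^2

0.4669


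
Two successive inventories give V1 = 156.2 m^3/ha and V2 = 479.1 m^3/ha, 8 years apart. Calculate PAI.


Formula: PAI = (V_T2 - V_T1) / (T2 - T1)
Volume increment = 479.1 - 156.2 = 322.9 m^3/ha
PAI = 322.9 / 8 = 40.36 m^3/ha/year

40.36


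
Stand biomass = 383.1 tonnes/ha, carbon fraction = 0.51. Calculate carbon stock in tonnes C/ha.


Formula: Carbon Stock = Biomass * Carbon Fraction
C = 383.1 t/ha * 0.51
C = 195.4 t C/ha

195.4


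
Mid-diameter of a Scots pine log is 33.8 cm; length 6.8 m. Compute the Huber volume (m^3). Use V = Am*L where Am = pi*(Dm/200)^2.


Huber: V = Am * L,  Am = pi*(Dm/200)^2
Am = pi*(33.8/200)^2 = 0.089727 m^2
V = 0.089727*6.8 = 0.6101 m^3

0.6101


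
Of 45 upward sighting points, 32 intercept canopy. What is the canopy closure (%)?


Formula: Canopy closure = covered points / total points * 100
Closure = 32 / 45 * 100
Closure = 0.7111 * 100 = 71.1%

71.1


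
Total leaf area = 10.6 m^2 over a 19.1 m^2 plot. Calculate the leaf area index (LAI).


Formula: LAI = total leaf area / ground area  (dimensionless)
LAI = 10.6 m^2 / 19.1 m^2
LAI = 0.55

0.55


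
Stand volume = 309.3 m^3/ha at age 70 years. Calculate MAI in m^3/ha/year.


Formula: MAI = Total Volume / Stand Age
MAI = 309.3 m^3/ha / 70 years
MAI = 4.42 m^3/ha/year

4.42


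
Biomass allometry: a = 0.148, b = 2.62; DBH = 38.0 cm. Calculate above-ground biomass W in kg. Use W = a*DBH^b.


Formula: W = a * DBH^b  (allometric power law)
DBH^b = 38.0^2.62 = 13773.1419
W = 0.148 * 13773.1419 = 2038.4 kg

2038.4


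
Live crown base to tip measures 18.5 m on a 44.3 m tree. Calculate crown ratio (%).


Formula: Crown Ratio = (Crown Length / Total Height) * 100
CR = (18.5 m / 44.3 m) * 100
CR = 0.4176 * 100 = 41.8%

41.8


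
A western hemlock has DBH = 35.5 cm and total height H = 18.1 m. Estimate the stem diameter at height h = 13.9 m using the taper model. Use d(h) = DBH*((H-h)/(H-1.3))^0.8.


Taper: d(h) = DBH * ((H - h) / (H - 1.3))^0.8
Numerator = H - h = 18.1 - 13.9 = 4.2 m
Denominator = H - 1.3 = 18.1 - 1.3 = 16.8 m
Ratio = 4.2 / 16.8 = 0.25
d = 35.5 * 0.25^0.8 = 11.7 cm

11.7


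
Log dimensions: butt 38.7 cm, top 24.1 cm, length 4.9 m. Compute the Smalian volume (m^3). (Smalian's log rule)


Smalian: V = (A1 + A2)/2 * L,  A = pi*(D/200)^2
A1 = pi*(38.7/200)^2 = 0.117628 m^2
A2 = pi*(24.1/200)^2 = 0.045617 m^2
V = (0.117628+0.045617)/2*4.9 = 0.4 m^3

0.4


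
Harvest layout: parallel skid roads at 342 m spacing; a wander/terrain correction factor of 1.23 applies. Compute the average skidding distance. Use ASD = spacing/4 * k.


Formula: ASD = (spacing / 4) * correction
Uncorrected distance = spacing / 4 = 342 / 4 = 85.5 m
ASD = 85.5 * 1.23 = 105 m

105


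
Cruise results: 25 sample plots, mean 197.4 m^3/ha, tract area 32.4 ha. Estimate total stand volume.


Formula: Total Volume = Mean Volume per ha * Total Area
Total Volume = 197.4 m^3/ha * 32.4 ha
Total Volume = 6396 m^3

6396


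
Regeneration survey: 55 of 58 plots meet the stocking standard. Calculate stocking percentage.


Formula: Stocking % = stocked plots / total plots * 100
Stocking = 55 / 58 * 100
Stocking = 0.9483 * 100 = 94.8%

94.8


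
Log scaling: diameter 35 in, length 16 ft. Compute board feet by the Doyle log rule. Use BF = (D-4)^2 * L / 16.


Doyle: BF = (D - 4)^2 * L / 16
Adjusted diameter = 35 - 4 = 31 in
(D-4)^2 = 31^2 = 961
BF = 961 * 16 / 16 = 961 BF

961


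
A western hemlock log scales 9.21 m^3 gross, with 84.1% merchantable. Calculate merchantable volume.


Formula: MV = V_total * (merchantable_pct / 100)
Merchantable fraction = 84.1% / 100 = 0.841
MV = 9.21 m^3 * 0.841 = 7.746 m^3

7.746


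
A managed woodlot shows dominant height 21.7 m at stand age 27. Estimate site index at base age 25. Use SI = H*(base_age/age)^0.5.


Formula: SI = H_dom * (base_age / age)^0.5
Age ratio = 25 / 27 = 0.92593
sqrt(age_ratio) = 0.96225
SI = 21.7 * 0.96225 = 20.9 m

20.9


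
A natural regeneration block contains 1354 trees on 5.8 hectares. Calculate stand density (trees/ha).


Formula: Stand Density = N_trees / Area_ha
Density = 1354 trees / 5.8 ha
Density = 233 trees/ha

233


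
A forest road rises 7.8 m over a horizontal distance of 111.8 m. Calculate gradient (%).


Formula: Gradient = rise / run * 100
Gradient = 7.8 / 111.8 * 100 = 7.0%

7.0


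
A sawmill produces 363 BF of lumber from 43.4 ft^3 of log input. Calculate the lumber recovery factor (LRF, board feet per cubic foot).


Formula: LRF = Lumber Output (BF) / Log Input (ft^3)
LRF = 363 BF / 43.4 ft^3
LRF = 8.36 BF/ft^3

8.36


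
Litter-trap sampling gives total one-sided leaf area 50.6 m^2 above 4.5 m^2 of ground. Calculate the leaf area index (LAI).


Formula: LAI = total leaf area / ground area  (dimensionless)
LAI = 50.6 m^2 / 4.5 m^2
LAI = 11.24

11.24


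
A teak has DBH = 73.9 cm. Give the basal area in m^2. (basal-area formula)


Formula: BA = pi * (DBH/2)^2 / 10000  (cm^2 to m^2)
Radius = DBH/2 = 73.9/2 = 36.95 cm
BA = pi * 36.95^2 / 10000
   = 4289.2243 cm^2 / 10000
   = 0.4289 m^2

0.4289


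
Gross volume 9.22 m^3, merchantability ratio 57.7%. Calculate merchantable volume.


Formula: MV = V_total * (merchantable_pct / 100)
Merchantable fraction = 57.7% / 100 = 0.577
MV = 9.22 m^3 * 0.577 = 5.32 m^3

5.32


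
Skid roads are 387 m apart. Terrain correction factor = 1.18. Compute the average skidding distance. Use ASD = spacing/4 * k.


Formula: ASD = (spacing / 4) * correction
Uncorrected distance = spacing / 4 = 387 / 4 = 96.75 m
ASD = 96.75 * 1.18 = 114 m

114


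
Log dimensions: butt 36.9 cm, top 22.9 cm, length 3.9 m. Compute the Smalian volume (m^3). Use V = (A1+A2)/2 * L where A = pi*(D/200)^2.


Smalian: V = (A1 + A2)/2 * L,  A = pi*(D/200)^2
A1 = pi*(36.9/200)^2 = 0.106941 m^2
A2 = pi*(22.9/200)^2 = 0.041187 m^2
V = (0.106941+0.041187)/2*3.9 = 0.2888 m^3

0.2888


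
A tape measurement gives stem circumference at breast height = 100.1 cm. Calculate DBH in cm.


Formula: DBH = C / pi
DBH = 100.1 / pi
pi = 3.14159...
DBH = 31.9 cm

31.9


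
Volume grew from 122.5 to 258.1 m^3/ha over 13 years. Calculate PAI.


Formula: PAI = (V_T2 - V_T1) / (T2 - T1)
Volume increment = 258.1 - 122.5 = 135.6 m^3/ha
PAI = 135.6 / 13 = 10.43 m^3/ha/year

10.43


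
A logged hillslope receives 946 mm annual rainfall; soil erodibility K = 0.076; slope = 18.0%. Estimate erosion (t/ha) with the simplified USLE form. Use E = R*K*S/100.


Formula: E = R * K * S / 100  (simplified USLE)
R * K = 946 * 0.076 = 71.896
E = 71.896 * 18.0 / 100 = 12.94 t/ha

12.94


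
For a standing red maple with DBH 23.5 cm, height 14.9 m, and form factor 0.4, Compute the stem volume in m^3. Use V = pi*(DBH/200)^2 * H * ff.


Formula: V = pi * (DBH/200)^2 * H * ff
Radius = DBH/200 = 23.5/200 = 0.1175 m
Radius^2 = 0.1175^2 = 0.01380625 m^2
V = pi * 0.01380625 * 14.9 * 0.4
V = 0.259 m^3

0.259


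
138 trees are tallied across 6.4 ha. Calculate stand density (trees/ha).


Formula: Stand Density = N_trees / Area_ha
Density = 138 trees / 6.4 ha
Density = 22 trees/ha

22


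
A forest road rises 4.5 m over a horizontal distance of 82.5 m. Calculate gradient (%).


Formula: Gradient = rise / run * 100
Gradient = 4.5 / 82.5 * 100 = 5.5%

5.5


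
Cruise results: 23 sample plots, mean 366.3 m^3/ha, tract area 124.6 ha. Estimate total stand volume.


Formula: Total Volume = Mean Volume per ha * Total Area
Total Volume = 366.3 m^3/ha * 124.6 ha
Total Volume = 45641 m^3

45641


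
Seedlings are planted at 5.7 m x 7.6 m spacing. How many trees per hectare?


Formula: TPH = 10000 m^2/ha / (spacing_x * spacing_y)
Area per tree = 5.7 m * 7.6 m = 43.32 m^2
TPH = 10000 / 43.32 = 231 trees/ha

231


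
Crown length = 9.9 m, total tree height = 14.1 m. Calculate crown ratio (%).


Formula: Crown Ratio = (Crown Length / Total Height) * 100
CR = (9.9 m / 14.1 m) * 100
CR = 0.7021 * 100 = 70.2%

70.2


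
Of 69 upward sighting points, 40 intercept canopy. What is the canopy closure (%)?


Formula: Canopy closure = covered points / total points * 100
Closure = 40 / 69 * 100
Closure = 0.5797 * 100 = 58.0%

58.0
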